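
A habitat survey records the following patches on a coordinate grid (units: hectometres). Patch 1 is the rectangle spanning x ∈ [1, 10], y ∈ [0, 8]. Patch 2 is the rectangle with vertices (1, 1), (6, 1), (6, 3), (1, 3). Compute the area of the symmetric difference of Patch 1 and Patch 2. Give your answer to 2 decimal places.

|Patch 1∩Patch 2|: x∈[1,6], y∈[1,3] → 5·2 = 10.
|Patch 1 △ Patch 2| = |Patch 1| + |Patch 2| − 2·|Patch 1∩Patch 2| = 72 + 10 − 20 = 62.00.

62.00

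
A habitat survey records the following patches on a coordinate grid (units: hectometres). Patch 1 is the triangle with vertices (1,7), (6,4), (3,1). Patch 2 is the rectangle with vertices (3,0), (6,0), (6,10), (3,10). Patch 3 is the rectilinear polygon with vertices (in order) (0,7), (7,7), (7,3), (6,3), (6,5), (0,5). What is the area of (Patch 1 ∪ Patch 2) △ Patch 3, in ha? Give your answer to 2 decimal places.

34.53

|Patch 1 ∪ Patch 2| = 34.8.
|(Patch 1 ∪ Patch 2) ∩ Patch 3| = 8.1333.
|(Patch 1 ∪ Patch 2) △ Patch 3| = 34.8 + 16 − 16.2667 = 34.53.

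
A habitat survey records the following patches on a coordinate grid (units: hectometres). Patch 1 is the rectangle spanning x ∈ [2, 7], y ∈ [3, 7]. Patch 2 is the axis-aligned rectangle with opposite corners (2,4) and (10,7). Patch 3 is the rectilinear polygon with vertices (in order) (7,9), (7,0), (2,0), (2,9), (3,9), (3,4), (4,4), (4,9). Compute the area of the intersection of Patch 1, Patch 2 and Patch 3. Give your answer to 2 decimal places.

12.00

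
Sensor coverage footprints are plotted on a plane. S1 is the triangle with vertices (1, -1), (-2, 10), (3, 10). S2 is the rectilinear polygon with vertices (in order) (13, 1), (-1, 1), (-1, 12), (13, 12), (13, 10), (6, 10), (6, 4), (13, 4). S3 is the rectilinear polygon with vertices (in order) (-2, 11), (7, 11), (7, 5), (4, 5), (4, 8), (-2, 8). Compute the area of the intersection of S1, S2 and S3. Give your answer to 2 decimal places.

The intersection is the polygon with vertices (-1,10), (3,10), (2.636,8), (-1,8).
By the shoelace formula its area is 7.64.

7.64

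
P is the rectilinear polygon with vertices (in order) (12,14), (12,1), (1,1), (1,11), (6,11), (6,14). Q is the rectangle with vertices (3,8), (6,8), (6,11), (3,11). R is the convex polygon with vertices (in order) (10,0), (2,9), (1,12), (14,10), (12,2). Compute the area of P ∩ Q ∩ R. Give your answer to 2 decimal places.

9.00

The intersection is the polygon with vertices (6,8), (3,8), (3,11), (6,11).
By the shoelace formula its area is 9.00.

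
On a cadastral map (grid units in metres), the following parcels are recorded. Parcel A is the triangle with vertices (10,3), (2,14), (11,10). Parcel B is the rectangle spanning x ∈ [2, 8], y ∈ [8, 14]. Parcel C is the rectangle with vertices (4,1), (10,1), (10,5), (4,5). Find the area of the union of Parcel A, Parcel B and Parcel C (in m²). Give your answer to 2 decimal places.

By inclusion–exclusion:
Individual areas: |Parcel A| = 33.5, |Parcel B| = 36, |Parcel C| = 24.
|Parcel A∩Parcel B| = 14.9091.
|Parcel A∩Parcel C| = 1.4545.
|Parcel B∩Parcel C| = 0 (no overlap).
|Parcel A∩Parcel B∩Parcel C| = 0.
|Parcel A ∪ Parcel B ∪ Parcel C| = 93.5 − 16.3636 + 0 = 77.14.

77.14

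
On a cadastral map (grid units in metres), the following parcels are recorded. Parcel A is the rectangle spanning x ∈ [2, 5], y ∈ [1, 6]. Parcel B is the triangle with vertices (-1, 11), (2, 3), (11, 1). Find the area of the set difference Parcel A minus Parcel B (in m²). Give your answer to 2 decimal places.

5.00

|Parcel A| = 15, |Parcel A∩Parcel B| = 10.
|Parcel A ∖ Parcel B| = |Parcel A| − |Parcel A∩Parcel B| = 15 − 10 = 5.00.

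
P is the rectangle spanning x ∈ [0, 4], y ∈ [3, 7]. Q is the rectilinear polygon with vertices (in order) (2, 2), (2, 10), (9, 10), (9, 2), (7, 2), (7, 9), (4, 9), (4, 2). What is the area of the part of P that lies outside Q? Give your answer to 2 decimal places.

|P| = 16, |P∩Q| = 8.
|P ∖ Q| = |P| − |P∩Q| = 16 − 8 = 8.00.

8.00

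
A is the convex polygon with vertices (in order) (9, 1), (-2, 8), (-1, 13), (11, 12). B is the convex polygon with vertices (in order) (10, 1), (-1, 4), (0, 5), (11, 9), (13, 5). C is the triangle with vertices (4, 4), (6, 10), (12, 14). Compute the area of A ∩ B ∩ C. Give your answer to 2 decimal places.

2.25

The intersection is the polygon with vertices (6.769,7.462), (4.096,4.12), (4.05,4.15), (4.931,6.793).
By the shoelace formula its area is 2.25.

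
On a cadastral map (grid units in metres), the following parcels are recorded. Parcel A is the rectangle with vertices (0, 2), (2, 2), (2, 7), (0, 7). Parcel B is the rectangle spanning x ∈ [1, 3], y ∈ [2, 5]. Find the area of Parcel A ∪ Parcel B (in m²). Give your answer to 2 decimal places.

13.00

By inclusion–exclusion:
Individual areas: |Parcel A| = 10, |Parcel B| = 6.
|Parcel A∩Parcel B|: x∈[1,2], y∈[2,5] → 1·3 = 3.
|Parcel A ∪ Parcel B| = 16 − 3 = 13.00.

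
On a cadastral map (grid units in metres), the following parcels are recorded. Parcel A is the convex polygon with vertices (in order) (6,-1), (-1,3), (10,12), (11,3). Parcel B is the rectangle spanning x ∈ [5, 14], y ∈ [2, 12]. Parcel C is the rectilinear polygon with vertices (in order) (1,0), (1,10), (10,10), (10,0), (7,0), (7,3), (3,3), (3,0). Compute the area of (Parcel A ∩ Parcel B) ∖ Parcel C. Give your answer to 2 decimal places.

9.34

|Parcel A ∩ Parcel B| = 44.6477.
|(Parcel A ∩ Parcel B) ∩ Parcel C| = 35.3033.
|(Parcel A ∩ Parcel B) ∖ Parcel C| = 44.6477 − 35.3033 = 9.34.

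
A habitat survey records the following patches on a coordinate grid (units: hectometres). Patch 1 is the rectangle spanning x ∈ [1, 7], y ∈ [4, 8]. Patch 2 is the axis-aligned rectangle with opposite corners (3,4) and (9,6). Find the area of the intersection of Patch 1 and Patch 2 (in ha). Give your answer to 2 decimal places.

8.00

|Patch 1∩Patch 2|: x∈[3,7], y∈[4,6] → 4·2 = 8.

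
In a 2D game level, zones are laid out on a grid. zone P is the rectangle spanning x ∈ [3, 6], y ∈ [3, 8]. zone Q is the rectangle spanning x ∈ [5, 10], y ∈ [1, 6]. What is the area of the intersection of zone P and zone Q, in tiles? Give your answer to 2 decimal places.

|zone P∩zone Q|: x∈[5,6], y∈[3,6] → 1·3 = 3.

3.00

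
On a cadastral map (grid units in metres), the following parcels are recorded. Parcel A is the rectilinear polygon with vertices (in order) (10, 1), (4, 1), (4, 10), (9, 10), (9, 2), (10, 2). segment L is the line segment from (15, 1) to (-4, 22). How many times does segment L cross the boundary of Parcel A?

2

The segment meets the boundary at (6.857,10), (9,7.632).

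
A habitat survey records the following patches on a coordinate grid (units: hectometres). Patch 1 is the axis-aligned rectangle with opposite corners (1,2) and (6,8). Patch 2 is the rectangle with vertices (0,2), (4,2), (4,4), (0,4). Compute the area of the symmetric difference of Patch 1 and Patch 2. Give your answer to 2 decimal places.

|Patch 1∩Patch 2|: x∈[1,4], y∈[2,4] → 3·2 = 6.
|Patch 1 △ Patch 2| = |Patch 1| + |Patch 2| − 2·|Patch 1∩Patch 2| = 30 + 8 − 12 = 26.00.

26.00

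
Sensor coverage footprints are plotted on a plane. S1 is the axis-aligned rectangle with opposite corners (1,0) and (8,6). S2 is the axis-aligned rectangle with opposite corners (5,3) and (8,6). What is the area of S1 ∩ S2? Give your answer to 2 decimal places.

9.00

|S1∩S2|: x∈[5,8], y∈[3,6] → 3·3 = 9.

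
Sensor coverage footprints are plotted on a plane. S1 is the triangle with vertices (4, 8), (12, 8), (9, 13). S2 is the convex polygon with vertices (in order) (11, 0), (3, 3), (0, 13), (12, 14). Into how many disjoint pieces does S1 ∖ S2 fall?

S1 ∖ S2 is a single connected region.

1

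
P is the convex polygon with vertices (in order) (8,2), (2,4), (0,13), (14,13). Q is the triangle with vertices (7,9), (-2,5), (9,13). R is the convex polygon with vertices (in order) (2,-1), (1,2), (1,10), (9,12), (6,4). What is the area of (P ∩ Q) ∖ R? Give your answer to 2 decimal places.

|P ∩ Q| = 12.4188.
|(P ∩ Q) ∩ R| = 11.6569.
|(P ∩ Q) ∖ R| = 12.4188 − 11.6569 = 0.76.

0.76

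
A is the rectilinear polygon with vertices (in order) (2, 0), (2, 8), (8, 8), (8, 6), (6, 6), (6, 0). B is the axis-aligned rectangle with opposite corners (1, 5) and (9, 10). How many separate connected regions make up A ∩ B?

1

A ∩ B is a single connected region.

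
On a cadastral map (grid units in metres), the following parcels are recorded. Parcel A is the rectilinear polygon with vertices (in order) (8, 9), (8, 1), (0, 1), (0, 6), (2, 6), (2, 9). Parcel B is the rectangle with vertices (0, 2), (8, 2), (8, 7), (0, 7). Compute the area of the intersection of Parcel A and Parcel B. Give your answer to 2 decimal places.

38.00

The intersection is the polygon with vertices (8,2), (0,2), (0,6), (2,6), (2,7), (8,7).
By the shoelace formula its area is 38.00.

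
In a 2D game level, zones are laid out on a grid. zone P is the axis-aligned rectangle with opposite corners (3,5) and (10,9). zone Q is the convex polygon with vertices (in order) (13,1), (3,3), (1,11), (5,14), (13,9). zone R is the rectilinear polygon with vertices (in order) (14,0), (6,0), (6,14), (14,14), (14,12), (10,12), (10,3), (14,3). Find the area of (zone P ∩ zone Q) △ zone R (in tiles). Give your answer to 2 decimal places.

72.00

|zone P ∩ zone Q| = 28.
|(zone P ∩ zone Q) ∩ zone R| = 16.
|(zone P ∩ zone Q) △ zone R| = 28 + 76 − 32 = 72.00.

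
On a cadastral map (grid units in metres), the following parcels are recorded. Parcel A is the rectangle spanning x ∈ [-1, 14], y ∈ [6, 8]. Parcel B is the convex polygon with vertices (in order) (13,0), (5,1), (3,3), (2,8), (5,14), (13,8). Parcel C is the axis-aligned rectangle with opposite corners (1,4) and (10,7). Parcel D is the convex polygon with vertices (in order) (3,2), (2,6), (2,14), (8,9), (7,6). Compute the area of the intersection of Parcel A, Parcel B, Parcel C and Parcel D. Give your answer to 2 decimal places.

The intersection is the polygon with vertices (2.2,7), (7.333,7), (7,6), (2.4,6).
By the shoelace formula its area is 4.87.

4.87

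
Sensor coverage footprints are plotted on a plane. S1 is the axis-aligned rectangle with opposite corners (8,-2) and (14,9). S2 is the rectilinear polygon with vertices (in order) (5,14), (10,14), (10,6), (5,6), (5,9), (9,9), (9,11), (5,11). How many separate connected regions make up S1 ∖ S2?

S1 ∖ S2 is a single connected region.

1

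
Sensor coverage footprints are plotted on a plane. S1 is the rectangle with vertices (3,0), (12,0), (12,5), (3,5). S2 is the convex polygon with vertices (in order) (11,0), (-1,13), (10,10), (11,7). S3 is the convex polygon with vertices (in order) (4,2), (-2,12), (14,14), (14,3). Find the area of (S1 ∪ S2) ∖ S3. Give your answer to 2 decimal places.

22.68

|S1 ∪ S2| = 90.4615.
|(S1 ∪ S2) ∩ S3| = 67.7825.
|(S1 ∪ S2) ∖ S3| = 90.4615 − 67.7825 = 22.68.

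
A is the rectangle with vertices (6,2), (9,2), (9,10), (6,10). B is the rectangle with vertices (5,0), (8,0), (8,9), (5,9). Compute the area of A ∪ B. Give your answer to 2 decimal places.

37.00

By inclusion–exclusion:
Individual areas: |A| = 24, |B| = 27.
|A∩B|: x∈[6,8], y∈[2,9] → 2·7 = 14.
|A ∪ B| = 51 − 14 = 37.00.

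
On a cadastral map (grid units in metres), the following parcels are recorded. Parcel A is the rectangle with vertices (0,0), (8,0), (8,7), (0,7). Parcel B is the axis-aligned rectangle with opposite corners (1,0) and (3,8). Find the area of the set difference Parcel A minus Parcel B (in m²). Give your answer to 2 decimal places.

|Parcel A∩Parcel B|: x∈[1,3], y∈[0,7] → 2·7 = 14.
|Parcel A| = 56.
|Parcel A ∖ Parcel B| = |Parcel A| − |Parcel A∩Parcel B| = 56 − 14 = 42.00.

42.00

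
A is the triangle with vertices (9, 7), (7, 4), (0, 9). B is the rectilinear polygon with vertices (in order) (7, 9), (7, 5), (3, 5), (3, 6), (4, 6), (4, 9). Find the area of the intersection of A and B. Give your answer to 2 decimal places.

The intersection is the polygon with vertices (4,6.143), (4,8.111), (7,7.444), (7,5), (5.6,5).
By the shoelace formula its area is 7.42.

7.42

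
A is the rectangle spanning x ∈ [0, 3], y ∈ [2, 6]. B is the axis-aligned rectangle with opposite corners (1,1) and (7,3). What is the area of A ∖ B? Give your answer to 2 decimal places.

10.00

|A∩B|: x∈[1,3], y∈[2,3] → 2·1 = 2.
|A| = 12.
|A ∖ B| = |A| − |A∩B| = 12 − 2 = 10.00.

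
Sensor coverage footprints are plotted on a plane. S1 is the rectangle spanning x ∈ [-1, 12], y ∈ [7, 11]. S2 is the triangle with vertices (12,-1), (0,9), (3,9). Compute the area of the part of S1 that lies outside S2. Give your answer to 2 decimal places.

46.60

|S1| = 52, |S1∩S2| = 5.4.
|S1 ∖ S2| = |S1| − |S1∩S2| = 52 − 5.4 = 46.60.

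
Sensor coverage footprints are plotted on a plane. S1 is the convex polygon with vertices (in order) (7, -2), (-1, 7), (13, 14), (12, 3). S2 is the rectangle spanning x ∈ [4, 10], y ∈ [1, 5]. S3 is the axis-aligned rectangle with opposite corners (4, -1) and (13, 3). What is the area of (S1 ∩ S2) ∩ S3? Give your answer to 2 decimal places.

11.94

The region (S1 ∩ S2) ∩ S3 is the polygon with vertices (4,3), (10,3), (10,1), (4.333,1), (4,1.375).
By the shoelace formula its area is 11.94.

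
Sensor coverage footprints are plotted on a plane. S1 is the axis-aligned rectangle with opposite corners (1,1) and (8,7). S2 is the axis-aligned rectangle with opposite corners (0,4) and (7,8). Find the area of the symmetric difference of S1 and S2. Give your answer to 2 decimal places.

|S1∩S2|: x∈[1,7], y∈[4,7] → 6·3 = 18.
|S1 △ S2| = |S1| + |S2| − 2·|S1∩S2| = 42 + 28 − 36 = 34.00.

34.00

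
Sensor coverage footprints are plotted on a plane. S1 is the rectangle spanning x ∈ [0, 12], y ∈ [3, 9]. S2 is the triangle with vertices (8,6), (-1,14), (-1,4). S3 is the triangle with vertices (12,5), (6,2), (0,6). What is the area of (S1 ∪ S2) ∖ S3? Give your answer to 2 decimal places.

|S1 ∪ S2| = 90.9514.
|(S1 ∪ S2) ∩ S3| = 19.25.
|(S1 ∪ S2) ∖ S3| = 90.9514 − 19.25 = 71.70.

71.70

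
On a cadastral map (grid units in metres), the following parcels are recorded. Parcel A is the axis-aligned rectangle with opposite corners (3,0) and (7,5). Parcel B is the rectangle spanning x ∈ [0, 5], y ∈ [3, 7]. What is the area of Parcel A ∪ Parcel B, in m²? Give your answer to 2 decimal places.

By inclusion–exclusion:
Individual areas: |Parcel A| = 20, |Parcel B| = 20.
|Parcel A∩Parcel B|: x∈[3,5], y∈[3,5] → 2·2 = 4.
|Parcel A ∪ Parcel B| = 40 − 4 = 36.00.

36.00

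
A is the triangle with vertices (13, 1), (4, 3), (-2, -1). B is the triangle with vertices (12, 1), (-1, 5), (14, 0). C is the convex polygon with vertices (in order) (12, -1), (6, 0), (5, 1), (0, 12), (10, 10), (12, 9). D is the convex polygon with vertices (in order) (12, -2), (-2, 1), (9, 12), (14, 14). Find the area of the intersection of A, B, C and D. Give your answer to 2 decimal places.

The intersection is the polygon with vertices (12,0.867), (11.571,0.809), (7,2.333), (9.4,1.8), (12,1).
By the shoelace formula its area is 1.06.

1.06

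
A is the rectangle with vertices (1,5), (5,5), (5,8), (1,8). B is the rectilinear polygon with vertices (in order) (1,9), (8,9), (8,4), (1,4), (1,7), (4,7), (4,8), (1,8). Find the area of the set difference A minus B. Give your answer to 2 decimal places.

|A| = 12, |A∩B| = 9.
|A ∖ B| = |A| − |A∩B| = 12 − 9 = 3.00.

3.00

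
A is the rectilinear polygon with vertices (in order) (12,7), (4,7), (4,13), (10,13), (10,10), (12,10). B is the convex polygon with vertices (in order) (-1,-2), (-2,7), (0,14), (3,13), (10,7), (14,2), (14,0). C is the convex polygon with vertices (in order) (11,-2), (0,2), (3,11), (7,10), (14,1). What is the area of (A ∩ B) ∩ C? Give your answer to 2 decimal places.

The region (A ∩ B) ∩ C is the polygon with vertices (4,10.75), (6.294,10.177), (8,8.714), (9.333,7), (4,7).
By the shoelace formula its area is 13.26.

13.26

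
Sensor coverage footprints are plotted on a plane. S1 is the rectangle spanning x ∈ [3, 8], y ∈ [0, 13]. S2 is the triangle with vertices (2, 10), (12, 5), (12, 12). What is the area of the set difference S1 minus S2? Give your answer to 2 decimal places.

52.75

|S1| = 65, |S1∩S2| = 12.25.
|S1 ∖ S2| = |S1| − |S1∩S2| = 65 − 12.25 = 52.75.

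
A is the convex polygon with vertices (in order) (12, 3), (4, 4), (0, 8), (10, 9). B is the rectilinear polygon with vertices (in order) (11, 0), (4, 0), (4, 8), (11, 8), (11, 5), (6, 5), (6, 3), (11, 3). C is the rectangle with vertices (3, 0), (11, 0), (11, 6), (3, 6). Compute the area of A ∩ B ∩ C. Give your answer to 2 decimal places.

9.25

The intersection is the polygon with vertices (4,6), (11,6), (11,5), (6,5), (6,3.75), (4,4).
By the shoelace formula its area is 9.25.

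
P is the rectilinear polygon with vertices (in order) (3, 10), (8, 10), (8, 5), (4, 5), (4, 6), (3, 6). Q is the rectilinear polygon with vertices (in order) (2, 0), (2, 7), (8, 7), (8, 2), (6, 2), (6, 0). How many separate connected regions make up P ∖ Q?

P ∖ Q is a single connected region.

1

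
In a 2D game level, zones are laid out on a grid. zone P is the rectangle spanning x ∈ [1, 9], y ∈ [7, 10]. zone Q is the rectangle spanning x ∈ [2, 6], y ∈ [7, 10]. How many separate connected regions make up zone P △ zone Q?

zone P △ zone Q splits into 2 disjoint pieces (area 9, area 3).

2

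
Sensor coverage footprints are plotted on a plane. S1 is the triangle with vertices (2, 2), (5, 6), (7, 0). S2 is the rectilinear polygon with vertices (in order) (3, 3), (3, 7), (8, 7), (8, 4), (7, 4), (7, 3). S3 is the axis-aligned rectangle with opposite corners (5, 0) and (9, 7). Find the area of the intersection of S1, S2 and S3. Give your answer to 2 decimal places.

1.50

The intersection is the polygon with vertices (6,3), (5,3), (5,6).
By the shoelace formula its area is 1.50.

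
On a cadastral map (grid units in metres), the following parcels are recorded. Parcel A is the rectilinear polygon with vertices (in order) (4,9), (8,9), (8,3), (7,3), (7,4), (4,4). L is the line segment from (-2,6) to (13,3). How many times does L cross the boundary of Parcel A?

2

The segment meets the boundary at (8,4), (4,4.8).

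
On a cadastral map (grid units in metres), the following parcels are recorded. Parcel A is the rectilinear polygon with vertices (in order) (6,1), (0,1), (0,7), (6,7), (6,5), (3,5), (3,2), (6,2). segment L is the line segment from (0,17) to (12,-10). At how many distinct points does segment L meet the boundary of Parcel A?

2

The segment meets the boundary at (5.333,5), (4.444,7).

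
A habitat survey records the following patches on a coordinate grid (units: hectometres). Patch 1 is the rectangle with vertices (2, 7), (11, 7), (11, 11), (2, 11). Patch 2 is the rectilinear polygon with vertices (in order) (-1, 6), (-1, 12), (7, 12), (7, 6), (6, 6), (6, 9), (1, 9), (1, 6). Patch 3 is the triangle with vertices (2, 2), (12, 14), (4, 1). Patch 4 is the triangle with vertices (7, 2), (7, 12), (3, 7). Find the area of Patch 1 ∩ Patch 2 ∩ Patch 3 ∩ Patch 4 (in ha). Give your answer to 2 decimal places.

0.42

The intersection is the polygon with vertices (6.167,7), (7,8), (7,7).
By the shoelace formula its area is 0.42.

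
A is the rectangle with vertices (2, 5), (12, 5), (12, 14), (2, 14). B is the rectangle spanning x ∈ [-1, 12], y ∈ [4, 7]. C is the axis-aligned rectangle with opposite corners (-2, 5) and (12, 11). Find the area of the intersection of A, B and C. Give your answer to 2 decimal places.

The intersection is the polygon with vertices (2,5), (2,7), (12,7), (12,5).
By the shoelace formula its area is 20.00.

20.00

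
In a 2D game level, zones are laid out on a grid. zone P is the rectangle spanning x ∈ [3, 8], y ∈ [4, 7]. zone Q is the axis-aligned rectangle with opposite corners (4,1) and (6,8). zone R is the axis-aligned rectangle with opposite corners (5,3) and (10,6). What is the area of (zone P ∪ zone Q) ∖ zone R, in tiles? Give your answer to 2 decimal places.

16.00

|zone P ∪ zone Q| = 23.
|(zone P ∪ zone Q) ∩ zone R| = 7.
|(zone P ∪ zone Q) ∖ zone R| = 23 − 7 = 16.00.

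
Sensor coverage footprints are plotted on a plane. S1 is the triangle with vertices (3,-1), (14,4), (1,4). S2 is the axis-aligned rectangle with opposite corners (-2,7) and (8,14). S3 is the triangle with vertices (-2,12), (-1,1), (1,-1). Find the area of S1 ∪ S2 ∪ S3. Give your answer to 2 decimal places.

110.75

By inclusion–exclusion:
Individual areas: |S1| = 32.5, |S2| = 70, |S3| = 10.
|S1∩S2| = 0.
|S1∩S3| = 0.
|S2∩S3| = 1.7483.
|S1∩S2∩S3| = 0.
|S1 ∪ S2 ∪ S3| = 112.5 − 1.7483 + 0 = 110.75.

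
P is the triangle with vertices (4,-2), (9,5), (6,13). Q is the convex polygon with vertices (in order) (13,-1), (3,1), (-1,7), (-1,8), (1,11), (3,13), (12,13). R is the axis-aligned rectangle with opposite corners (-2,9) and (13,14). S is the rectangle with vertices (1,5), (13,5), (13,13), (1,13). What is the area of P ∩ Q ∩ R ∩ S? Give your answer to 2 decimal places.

The intersection is the polygon with vertices (7.5,9), (5.467,9), (6,13).
By the shoelace formula its area is 4.07.

4.07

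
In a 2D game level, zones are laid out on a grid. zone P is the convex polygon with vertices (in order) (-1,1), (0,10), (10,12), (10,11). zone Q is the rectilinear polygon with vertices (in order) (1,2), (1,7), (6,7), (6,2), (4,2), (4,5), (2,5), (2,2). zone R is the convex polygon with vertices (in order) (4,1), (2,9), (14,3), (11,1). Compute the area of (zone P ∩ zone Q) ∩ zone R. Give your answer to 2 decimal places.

3.50

The region (zone P ∩ zone Q) ∩ zone R is the polygon with vertices (3,5), (2.5,7), (5.6,7), (3.4,5).
By the shoelace formula its area is 3.50.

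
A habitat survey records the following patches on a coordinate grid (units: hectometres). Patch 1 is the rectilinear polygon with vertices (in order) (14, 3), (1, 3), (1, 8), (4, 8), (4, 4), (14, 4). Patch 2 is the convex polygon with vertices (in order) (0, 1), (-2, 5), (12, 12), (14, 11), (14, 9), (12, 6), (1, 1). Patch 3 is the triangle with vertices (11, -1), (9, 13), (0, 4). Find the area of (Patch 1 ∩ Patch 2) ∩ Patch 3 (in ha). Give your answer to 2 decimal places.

The region (Patch 1 ∩ Patch 2) ∩ Patch 3 is the polygon with vertices (1,5), (4,8), (4,4), (7.6,4), (5.4,3), (2.2,3), (1,3.546).
By the shoelace formula its area is 12.67.

12.67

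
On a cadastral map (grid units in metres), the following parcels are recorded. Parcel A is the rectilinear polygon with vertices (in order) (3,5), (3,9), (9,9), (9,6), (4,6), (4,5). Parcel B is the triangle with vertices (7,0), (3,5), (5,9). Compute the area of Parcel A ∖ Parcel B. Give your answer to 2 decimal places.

15.00

|Parcel A| = 19, |Parcel A∩Parcel B| = 4.
|Parcel A ∖ Parcel B| = |Parcel A| − |Parcel A∩Parcel B| = 19 − 4 = 15.00.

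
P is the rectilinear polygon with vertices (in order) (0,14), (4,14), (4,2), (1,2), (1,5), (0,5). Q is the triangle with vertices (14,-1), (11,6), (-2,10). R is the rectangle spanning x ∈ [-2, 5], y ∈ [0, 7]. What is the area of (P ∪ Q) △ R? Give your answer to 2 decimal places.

90.49

|P ∪ Q| = 78.4231.
|(P ∪ Q) ∩ R| = 18.4688.
|(P ∪ Q) △ R| = 78.4231 + 49 − 36.9375 = 90.49.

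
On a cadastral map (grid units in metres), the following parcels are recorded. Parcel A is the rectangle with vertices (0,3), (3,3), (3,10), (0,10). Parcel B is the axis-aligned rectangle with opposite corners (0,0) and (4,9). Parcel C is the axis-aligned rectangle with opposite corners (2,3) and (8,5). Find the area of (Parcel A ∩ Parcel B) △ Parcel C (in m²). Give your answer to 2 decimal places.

|Parcel A ∩ Parcel B| = 18.
|(Parcel A ∩ Parcel B) ∩ Parcel C| = 2.
|(Parcel A ∩ Parcel B) △ Parcel C| = 18 + 12 − 4 = 26.00.

26.00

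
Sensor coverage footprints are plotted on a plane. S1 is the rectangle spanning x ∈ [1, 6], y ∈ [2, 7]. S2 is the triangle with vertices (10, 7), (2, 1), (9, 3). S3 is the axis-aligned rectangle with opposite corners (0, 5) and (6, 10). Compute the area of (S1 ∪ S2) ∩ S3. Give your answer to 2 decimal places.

10.00

The region (S1 ∪ S2) ∩ S3 is the polygon with vertices (1,7), (6,7), (6,5), (1,5).
By the shoelace formula its area is 10.00.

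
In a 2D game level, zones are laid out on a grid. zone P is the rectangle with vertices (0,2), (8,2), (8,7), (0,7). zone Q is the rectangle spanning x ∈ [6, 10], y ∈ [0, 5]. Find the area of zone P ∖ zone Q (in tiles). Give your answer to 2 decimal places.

|zone P∩zone Q|: x∈[6,8], y∈[2,5] → 2·3 = 6.
|zone P| = 40.
|zone P ∖ zone Q| = |zone P| − |zone P∩zone Q| = 40 − 6 = 34.00.

34.00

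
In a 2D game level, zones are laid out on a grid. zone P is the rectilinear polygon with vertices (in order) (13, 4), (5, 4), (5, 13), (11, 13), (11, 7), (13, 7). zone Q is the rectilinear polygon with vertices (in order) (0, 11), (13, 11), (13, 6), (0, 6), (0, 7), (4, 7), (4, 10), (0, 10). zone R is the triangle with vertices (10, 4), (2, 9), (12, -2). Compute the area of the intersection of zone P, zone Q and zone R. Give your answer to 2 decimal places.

1.01

The intersection is the polygon with vertices (5,6), (5,7.125), (6.8,6).
By the shoelace formula its area is 1.01.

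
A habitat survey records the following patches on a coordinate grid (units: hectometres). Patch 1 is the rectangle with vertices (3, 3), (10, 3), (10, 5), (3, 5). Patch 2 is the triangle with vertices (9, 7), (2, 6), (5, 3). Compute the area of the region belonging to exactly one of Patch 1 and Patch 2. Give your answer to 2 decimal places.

18.00

|Patch 1| = 14, |Patch 2| = 12, |Patch 1∩Patch 2| = 4.
|Patch 1 △ Patch 2| = |Patch 1| + |Patch 2| − 2·|Patch 1∩Patch 2| = 14 + 12 − 8 = 18.00.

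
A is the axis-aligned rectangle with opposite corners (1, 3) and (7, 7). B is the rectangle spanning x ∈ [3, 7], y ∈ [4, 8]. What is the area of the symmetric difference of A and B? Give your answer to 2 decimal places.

16.00

|A∩B|: x∈[3,7], y∈[4,7] → 4·3 = 12.
|A △ B| = |A| + |B| − 2·|A∩B| = 24 + 16 − 24 = 16.00.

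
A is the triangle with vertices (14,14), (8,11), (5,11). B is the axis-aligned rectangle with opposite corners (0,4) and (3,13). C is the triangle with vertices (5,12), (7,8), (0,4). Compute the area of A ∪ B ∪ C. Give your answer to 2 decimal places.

44.84

By inclusion–exclusion:
Individual areas: |A| = 4.5, |B| = 27, |C| = 18.
|A∩B| = 0.
|A∩C| = 0.0357.
|B∩C| = 4.6286.
|A∩B∩C| = 0.
|A ∪ B ∪ C| = 49.5 − 4.6643 + 0 = 44.84.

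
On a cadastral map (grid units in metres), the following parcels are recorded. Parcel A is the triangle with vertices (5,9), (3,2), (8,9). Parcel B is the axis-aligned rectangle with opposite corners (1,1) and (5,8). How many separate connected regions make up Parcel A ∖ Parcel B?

1

Parcel A ∖ Parcel B is a single connected region.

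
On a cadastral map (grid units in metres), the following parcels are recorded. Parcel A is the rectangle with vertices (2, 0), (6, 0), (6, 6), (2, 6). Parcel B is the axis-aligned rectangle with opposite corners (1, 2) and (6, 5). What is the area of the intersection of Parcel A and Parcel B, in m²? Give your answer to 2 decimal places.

12.00

|Parcel A∩Parcel B|: x∈[2,6], y∈[2,5] → 4·3 = 12.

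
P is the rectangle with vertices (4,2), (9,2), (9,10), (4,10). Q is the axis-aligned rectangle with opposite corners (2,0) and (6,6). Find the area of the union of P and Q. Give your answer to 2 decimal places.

By inclusion–exclusion:
Individual areas: |P| = 40, |Q| = 24.
|P∩Q|: x∈[4,6], y∈[2,6] → 2·4 = 8.
|P ∪ Q| = 64 − 8 = 56.00.

56.00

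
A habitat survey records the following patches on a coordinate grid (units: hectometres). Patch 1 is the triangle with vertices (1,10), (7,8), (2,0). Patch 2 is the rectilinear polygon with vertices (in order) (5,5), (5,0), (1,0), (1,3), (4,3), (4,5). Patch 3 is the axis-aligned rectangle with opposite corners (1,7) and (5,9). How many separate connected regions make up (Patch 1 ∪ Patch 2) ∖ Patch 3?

(Patch 1 ∪ Patch 2) ∖ Patch 3 splits into 2 disjoint pieces (area 29.8542, area 1.45).

2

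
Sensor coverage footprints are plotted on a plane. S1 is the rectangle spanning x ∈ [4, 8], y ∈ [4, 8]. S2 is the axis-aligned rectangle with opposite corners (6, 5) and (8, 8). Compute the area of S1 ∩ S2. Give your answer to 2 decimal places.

|S1∩S2|: x∈[6,8], y∈[5,8] → 2·3 = 6.

6.00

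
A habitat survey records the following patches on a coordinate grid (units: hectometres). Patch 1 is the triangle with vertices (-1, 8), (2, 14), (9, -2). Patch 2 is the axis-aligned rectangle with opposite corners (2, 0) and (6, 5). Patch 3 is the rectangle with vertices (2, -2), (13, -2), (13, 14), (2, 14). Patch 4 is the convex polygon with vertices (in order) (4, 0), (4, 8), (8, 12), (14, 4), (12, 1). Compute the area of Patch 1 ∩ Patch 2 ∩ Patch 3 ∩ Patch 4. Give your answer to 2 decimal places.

The intersection is the polygon with vertices (4,3), (4,5), (5.938,5), (6,4.857), (6,1).
By the shoelace formula its area is 6.00.

6.00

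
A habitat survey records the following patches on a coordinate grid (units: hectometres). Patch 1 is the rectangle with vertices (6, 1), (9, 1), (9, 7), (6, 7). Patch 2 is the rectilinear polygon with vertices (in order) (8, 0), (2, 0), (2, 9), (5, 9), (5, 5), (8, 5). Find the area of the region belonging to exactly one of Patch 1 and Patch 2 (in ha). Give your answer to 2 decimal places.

44.00

|Patch 1| = 18, |Patch 2| = 42, |Patch 1∩Patch 2| = 8.
|Patch 1 △ Patch 2| = |Patch 1| + |Patch 2| − 2·|Patch 1∩Patch 2| = 18 + 42 − 16 = 44.00.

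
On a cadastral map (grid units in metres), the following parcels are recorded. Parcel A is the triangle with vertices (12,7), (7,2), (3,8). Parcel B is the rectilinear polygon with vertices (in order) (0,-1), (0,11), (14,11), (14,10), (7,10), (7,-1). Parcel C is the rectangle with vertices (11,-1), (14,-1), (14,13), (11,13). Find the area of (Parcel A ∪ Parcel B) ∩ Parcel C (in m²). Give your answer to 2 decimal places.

|Parcel A ∪ Parcel B| = 104.8889.
|(Parcel A ∪ Parcel B) ∩ Parcel C| = 3.56.

3.56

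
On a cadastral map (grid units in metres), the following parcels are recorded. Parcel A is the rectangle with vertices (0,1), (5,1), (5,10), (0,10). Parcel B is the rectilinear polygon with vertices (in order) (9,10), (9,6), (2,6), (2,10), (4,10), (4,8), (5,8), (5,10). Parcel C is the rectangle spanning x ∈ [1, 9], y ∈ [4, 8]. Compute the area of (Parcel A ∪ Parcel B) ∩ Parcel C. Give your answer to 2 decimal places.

The region (Parcel A ∪ Parcel B) ∩ Parcel C is the polygon with vertices (9,6), (5,6), (5,4), (1,4), (1,8), (9,8).
By the shoelace formula its area is 24.00.

24.00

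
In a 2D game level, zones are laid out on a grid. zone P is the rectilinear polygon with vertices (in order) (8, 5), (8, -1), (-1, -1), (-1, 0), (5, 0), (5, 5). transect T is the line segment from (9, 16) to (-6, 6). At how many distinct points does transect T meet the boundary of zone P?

The segment lies entirely outside zone P and never meets its boundary.

0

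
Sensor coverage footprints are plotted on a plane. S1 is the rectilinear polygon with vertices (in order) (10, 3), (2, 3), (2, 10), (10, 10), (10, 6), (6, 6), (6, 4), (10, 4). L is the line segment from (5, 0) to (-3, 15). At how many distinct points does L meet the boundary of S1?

2

The segment meets the boundary at (2,5.625), (3.4,3).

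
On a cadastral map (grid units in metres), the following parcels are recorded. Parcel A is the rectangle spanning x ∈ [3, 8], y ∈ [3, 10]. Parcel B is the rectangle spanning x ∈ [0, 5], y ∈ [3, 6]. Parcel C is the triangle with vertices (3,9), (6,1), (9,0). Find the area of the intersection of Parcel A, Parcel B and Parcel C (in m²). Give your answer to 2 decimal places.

1.02

The intersection is the polygon with vertices (5,6), (5,3.667), (4.125,6).
By the shoelace formula its area is 1.02.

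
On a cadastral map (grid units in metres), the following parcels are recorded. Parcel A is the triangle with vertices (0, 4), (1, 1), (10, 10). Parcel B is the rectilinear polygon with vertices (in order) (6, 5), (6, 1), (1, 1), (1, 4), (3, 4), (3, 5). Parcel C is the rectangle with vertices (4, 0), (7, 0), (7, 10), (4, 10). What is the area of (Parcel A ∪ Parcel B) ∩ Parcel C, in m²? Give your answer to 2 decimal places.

12.90

The region (Parcel A ∪ Parcel B) ∩ Parcel C is the polygon with vertices (7,8.2), (7,7), (5,5), (6,5), (6,1), (4,1), (4,6.4).
By the shoelace formula its area is 12.90.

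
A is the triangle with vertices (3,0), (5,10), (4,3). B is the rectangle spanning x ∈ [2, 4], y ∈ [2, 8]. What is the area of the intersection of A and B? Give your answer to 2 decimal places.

The intersection is the polygon with vertices (4,5), (4,3), (3.667,2), (3.4,2).
By the shoelace formula its area is 0.73.

0.73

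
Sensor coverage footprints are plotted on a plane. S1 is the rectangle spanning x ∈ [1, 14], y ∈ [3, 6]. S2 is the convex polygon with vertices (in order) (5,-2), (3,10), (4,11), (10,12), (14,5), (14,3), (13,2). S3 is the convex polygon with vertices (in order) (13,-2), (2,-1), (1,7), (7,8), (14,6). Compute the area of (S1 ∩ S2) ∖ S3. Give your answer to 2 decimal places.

0.51

|S1 ∩ S2| = 29.9643.
|(S1 ∩ S2) ∩ S3| = 29.4531.
|(S1 ∩ S2) ∖ S3| = 29.9643 − 29.4531 = 0.51.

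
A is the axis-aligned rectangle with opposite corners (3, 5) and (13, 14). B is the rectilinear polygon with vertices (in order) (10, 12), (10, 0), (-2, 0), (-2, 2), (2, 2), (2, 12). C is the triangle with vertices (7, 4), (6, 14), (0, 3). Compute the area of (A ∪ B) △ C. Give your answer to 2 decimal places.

116.26

|A ∪ B| = 145.
|(A ∪ B) ∩ C| = 32.119.
|(A ∪ B) △ C| = 145 + 35.5 − 64.2381 = 116.26.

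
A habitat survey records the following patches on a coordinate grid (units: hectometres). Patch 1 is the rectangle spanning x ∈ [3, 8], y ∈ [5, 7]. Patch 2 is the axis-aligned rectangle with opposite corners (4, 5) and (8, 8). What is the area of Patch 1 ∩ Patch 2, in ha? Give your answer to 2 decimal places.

|Patch 1∩Patch 2|: x∈[4,8], y∈[5,7] → 4·2 = 8.

8.00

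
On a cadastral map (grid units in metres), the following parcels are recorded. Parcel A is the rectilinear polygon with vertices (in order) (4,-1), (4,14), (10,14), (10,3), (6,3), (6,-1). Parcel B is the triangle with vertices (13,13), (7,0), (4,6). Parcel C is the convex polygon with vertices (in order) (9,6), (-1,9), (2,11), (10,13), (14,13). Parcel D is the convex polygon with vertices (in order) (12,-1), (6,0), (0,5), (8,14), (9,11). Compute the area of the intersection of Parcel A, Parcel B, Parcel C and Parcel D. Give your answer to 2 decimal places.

9.20

The intersection is the polygon with vertices (9,6), (5.392,7.082), (9.233,10.07), (9.926,7.296).
By the shoelace formula its area is 9.20.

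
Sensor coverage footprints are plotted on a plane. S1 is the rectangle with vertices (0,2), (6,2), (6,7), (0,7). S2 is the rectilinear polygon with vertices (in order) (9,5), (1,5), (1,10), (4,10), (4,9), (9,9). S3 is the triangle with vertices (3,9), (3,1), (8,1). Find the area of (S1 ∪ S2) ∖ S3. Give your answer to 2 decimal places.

|S1 ∪ S2| = 55.
|(S1 ∪ S2) ∩ S3| = 13.8.
|(S1 ∪ S2) ∖ S3| = 55 − 13.8 = 41.20.

41.20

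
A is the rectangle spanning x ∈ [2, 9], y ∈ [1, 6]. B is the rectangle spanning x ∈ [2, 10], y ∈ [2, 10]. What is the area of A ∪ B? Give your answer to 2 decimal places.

71.00

By inclusion–exclusion:
Individual areas: |A| = 35, |B| = 64.
|A∩B|: x∈[2,9], y∈[2,6] → 7·4 = 28.
|A ∪ B| = 99 − 28 = 71.00.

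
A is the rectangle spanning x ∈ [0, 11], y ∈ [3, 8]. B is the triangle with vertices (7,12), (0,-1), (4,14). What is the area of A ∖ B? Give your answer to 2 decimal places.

46.17

|A| = 55, |A∩B| = 8.8333.
|A ∖ B| = |A| − |A∩B| = 55 − 8.8333 = 46.17.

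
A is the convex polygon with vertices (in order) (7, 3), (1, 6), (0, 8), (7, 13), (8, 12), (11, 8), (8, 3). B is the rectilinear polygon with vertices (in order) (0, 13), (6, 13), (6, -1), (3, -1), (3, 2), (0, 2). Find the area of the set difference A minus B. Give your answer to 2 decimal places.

32.39

|A| = 62.5, |A∩B| = 30.1071.
|A ∖ B| = |A| − |A∩B| = 62.5 − 30.1071 = 32.39.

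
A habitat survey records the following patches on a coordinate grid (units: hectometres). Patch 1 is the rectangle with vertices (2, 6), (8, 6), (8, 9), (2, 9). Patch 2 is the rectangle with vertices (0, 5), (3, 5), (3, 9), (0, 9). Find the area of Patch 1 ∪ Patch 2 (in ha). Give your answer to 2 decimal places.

27.00

By inclusion–exclusion:
Individual areas: |Patch 1| = 18, |Patch 2| = 12.
|Patch 1∩Patch 2|: x∈[2,3], y∈[6,9] → 1·3 = 3.
|Patch 1 ∪ Patch 2| = 30 − 3 = 27.00.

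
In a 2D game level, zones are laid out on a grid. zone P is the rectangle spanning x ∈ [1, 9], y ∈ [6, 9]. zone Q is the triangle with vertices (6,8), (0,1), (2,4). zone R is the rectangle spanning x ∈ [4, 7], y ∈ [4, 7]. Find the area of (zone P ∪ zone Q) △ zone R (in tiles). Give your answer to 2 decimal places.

28.62

|zone P ∪ zone Q| = 25.7143.
|(zone P ∪ zone Q) ∩ zone R| = 3.0476.
|(zone P ∪ zone Q) △ zone R| = 25.7143 + 9 − 6.0952 = 28.62.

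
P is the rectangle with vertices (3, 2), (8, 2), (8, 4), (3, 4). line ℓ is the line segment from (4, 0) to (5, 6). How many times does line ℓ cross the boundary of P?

The segment meets the boundary at (4.667,4), (4.333,2).

2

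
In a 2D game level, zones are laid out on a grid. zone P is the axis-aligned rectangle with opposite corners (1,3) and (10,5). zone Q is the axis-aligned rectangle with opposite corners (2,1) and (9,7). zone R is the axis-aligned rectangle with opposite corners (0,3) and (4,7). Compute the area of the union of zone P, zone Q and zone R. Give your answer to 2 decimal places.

52.00

By inclusion–exclusion:
Individual areas: |zone P| = 18, |zone Q| = 42, |zone R| = 16.
|zone P∩zone Q|: x∈[2,9], y∈[3,5] → 7·2 = 14.
|zone P∩zone R|: x∈[1,4], y∈[3,5] → 3·2 = 6.
|zone Q∩zone R|: x∈[2,4], y∈[3,7] → 2·4 = 8.
|zone P∩zone Q∩zone R| = 4.
|zone P ∪ zone Q ∪ zone R| = 76 − 28 + 4 = 52.00.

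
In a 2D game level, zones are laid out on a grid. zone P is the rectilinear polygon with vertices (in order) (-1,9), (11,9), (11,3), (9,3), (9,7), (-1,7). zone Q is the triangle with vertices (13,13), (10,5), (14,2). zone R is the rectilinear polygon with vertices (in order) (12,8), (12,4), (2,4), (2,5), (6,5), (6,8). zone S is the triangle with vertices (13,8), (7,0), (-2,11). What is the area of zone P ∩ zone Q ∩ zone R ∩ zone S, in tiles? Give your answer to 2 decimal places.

1.43

The intersection is the polygon with vertices (11,7.667), (11,5.333), (10.48,4.64), (10,5).
By the shoelace formula its area is 1.43.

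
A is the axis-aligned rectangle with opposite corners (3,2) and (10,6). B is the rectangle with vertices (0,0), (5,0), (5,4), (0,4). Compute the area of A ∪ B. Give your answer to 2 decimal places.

By inclusion–exclusion:
Individual areas: |A| = 28, |B| = 20.
|A∩B|: x∈[3,5], y∈[2,4] → 2·2 = 4.
|A ∪ B| = 48 − 4 = 44.00.

44.00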